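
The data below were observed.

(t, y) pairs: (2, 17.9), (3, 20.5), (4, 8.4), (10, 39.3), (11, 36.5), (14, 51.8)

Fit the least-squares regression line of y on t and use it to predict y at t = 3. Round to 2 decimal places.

16.01

n = 6, Σx = 44, Σy = 174.4, Σxy = 1650.6, Σx² = 446
Sxx = Σx² − (Σx)²/n = 446 − 322.666667 = 123.333333
Sxy = Σxy − (Σx)(Σy)/n = 1650.6 − 1278.933333 = 371.666667
b = Sxy/Sxx = 371.666667/123.333333 = 3.013514
a = ȳ − b·x̄ = 29.066667 − 3.013514·7.333333 = 6.967568
ŷ(3) = a + b·3 = 6.967568 + 3.013514·3 = 16.008108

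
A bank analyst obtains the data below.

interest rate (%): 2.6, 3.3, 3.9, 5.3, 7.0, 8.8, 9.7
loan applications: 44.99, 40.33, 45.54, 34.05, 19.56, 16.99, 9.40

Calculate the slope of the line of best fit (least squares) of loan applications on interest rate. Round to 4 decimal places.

n = 7, Σx = 40.6, Σy = 210.86, Σxy = 985.746, Σx² = 281.48
Sxx = Σx² − (Σx)²/n = 281.48 − 235.48 = 46
Sxy = Σxy − (Σx)(Σy)/n = 985.746 − 1222.988 = -237.242
b = Sxy/Sxx = -237.242/46 = -5.157435

-5.1574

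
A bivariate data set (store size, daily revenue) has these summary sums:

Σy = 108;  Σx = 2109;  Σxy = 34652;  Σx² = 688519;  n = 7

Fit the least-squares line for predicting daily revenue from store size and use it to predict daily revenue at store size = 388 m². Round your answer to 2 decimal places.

Sxx = Σx² − (Σx)²/n = 688519 − 635411.571429 = 53107.428571
Sxy = Σxy − (Σx)(Σy)/n = 34652 − 32538.857143 = 2113.142857
b = Sxy/Sxx = 2113.142857/53107.428571 = 0.039790
a = ȳ − b·x̄ = 15.428571 − 0.039790·301.285714 = 3.440423
ŷ(388) = a + b·388 = 3.440423 + 0.039790·388 = 18.878930

18.88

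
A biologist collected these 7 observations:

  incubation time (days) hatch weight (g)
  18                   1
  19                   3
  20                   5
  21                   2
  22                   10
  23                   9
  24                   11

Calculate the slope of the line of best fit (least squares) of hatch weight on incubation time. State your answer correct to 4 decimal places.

1.6786

n = 7, Σx = 147, Σy = 41, Σxy = 908, Σx² = 3115
Sxx = Σx² − (Σx)²/n = 3115 − 3087 = 28
Sxy = Σxy − (Σx)(Σy)/n = 908 − 861 = 47
b = Sxy/Sxx = 47/28 = 1.678571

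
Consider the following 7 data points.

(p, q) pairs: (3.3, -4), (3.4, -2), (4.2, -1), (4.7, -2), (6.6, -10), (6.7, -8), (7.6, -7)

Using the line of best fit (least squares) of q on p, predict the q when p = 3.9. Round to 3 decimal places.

-2.739

n = 7, Σx = 36.5, Σy = -34, Σxy = -206.4, Σx² = 208.39
Sxx = Σx² − (Σx)²/n = 208.39 − 190.321429 = 18.068571
Sxy = Σxy − (Σx)(Σy)/n = -206.4 − (-177.285714) = -29.114286
b = Sxy/Sxx = -29.114286/18.068571 = -1.611322
a = ȳ − b·x̄ = -4.857143 − (-1.611322)·5.214286 = 3.544750
ŷ(3.9) = a + b·3.9 = 3.544750 + (-1.611322)·3.9 = -2.739405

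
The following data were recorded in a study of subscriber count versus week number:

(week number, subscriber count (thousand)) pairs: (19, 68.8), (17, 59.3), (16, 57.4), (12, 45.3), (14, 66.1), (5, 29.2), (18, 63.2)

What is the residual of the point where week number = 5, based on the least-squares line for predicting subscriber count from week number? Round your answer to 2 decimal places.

n = 7, Σx = 101, Σy = 389.3, Σxy = 5986.3, Σx² = 1595
Sxx = Σx² − (Σx)²/n = 1595 − 1457.285714 = 137.714286
Sxy = Σxy − (Σx)(Σy)/n = 5986.3 − 5617.042857 = 369.257143
b = Sxy/Sxx = 369.257143/137.714286 = 2.681328
a = ȳ − b·x̄ = 55.614286 − 2.681328·14.428571 = 16.926556
ŷ(5) = 16.926556 + 2.681328·5 = 30.333195
residual = y − ŷ = 29.2 − 30.333195 = -1.133195

-1.13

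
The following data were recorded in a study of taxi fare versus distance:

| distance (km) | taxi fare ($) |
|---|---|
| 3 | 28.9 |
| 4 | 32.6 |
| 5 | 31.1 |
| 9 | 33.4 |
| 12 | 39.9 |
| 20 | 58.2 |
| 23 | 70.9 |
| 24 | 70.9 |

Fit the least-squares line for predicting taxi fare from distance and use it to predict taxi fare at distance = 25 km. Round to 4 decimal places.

n = 8, Σx = 100, Σy = 365.9, Σxy = 5648.3, Σx² = 1780
Sxx = Σx² − (Σx)²/n = 1780 − 1250 = 530
Sxy = Σxy − (Σx)(Σy)/n = 5648.3 − 4573.75 = 1074.55
b = Sxy/Sxx = 1074.55/530 = 2.027453
a = ȳ − b·x̄ = 45.7375 − 2.027453·12.5 = 20.394340
ŷ(25) = a + b·25 = 20.394340 + 2.027453·25 = 71.080660

71.0807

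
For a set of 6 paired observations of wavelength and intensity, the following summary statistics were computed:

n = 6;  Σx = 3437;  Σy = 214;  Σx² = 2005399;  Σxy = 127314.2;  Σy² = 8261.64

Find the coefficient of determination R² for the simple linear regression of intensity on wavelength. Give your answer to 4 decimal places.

Sxx = Σx² − (Σx)²/n = 2005399 − 1968828.166667 = 36570.833333
Sxy = Σxy − (Σx)(Σy)/n = 127314.2 − 122586.333333 = 4727.866667
Syy = Σy² − (Σy)²/n = 8261.64 − 7632.666667 = 628.973333
R² = Sxy²/(Sxx·Syy) = (4727.866667)²/(36570.833333·628.973333) = 0.971770

0.9718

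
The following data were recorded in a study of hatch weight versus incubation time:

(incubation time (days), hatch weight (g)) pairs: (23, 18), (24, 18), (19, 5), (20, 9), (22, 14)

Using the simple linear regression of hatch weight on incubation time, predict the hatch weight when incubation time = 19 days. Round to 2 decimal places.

5.76

n = 5, Σx = 108, Σy = 64, Σxy = 1429, Σx² = 2350
Sxx = Σx² − (Σx)²/n = 2350 − 2332.8 = 17.2
Sxy = Σxy − (Σx)(Σy)/n = 1429 − 1382.4 = 46.6
b = Sxy/Sxx = 46.6/17.2 = 2.709302
a = ȳ − b·x̄ = 12.8 − 2.709302·21.6 = -45.720930
ŷ(19) = a + b·19 = -45.720930 + 2.709302·19 = 5.755814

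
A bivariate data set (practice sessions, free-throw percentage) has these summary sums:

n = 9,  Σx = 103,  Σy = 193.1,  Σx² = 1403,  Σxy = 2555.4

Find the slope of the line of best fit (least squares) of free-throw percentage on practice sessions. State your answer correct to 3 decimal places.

Sxx = Σx² − (Σx)²/n = 1403 − 1178.777778 = 224.222222
Sxy = Σxy − (Σx)(Σy)/n = 2555.4 − 2209.922222 = 345.477778
b = Sxy/Sxx = 345.477778/224.222222 = 1.540783

1.541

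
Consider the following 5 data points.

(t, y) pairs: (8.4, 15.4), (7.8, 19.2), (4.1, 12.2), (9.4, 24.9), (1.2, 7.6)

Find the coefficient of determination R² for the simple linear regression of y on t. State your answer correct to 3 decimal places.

0.823

n = 5, Σx = 30.9, Σy = 79.3, Σxy = 572.32, Σx² = 238.01, Σy² = 1432.41
Sxx = Σx² − (Σx)²/n = 238.01 − 190.962 = 47.048
Sxy = Σxy − (Σx)(Σy)/n = 572.32 − 490.074 = 82.246
Syy = Σy² − (Σy)²/n = 1432.41 − 1257.698 = 174.712
R² = Sxy²/(Sxx·Syy) = (82.246)²/(47.048·174.712) = 0.822935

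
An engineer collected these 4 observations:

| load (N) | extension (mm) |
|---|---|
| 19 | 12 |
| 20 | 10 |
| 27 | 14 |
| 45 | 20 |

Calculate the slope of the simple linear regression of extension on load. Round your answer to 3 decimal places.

0.350

n = 4, Σx = 111, Σy = 56, Σxy = 1706, Σx² = 3515
Sxx = Σx² − (Σx)²/n = 3515 − 3080.25 = 434.75
Sxy = Σxy − (Σx)(Σy)/n = 1706 − 1554 = 152
b = Sxy/Sxx = 152/434.75 = 0.349626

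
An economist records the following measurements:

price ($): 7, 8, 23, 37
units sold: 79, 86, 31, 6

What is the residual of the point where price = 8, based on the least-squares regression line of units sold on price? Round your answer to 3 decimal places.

n = 4, Σx = 75, Σy = 202, Σxy = 2176, Σx² = 2011
Sxx = Σx² − (Σx)²/n = 2011 − 1406.25 = 604.75
Sxy = Σxy − (Σx)(Σy)/n = 2176 − 3787.5 = -1611.5
b = Sxy/Sxx = -1611.5/604.75 = -2.664737
a = ȳ − b·x̄ = 50.5 − (-2.664737)·18.75 = 100.463828
ŷ(8) = 100.463828 + (-2.664737)·8 = 79.145928
residual = y − ŷ = 86 − 79.145928 = 6.854072

6.854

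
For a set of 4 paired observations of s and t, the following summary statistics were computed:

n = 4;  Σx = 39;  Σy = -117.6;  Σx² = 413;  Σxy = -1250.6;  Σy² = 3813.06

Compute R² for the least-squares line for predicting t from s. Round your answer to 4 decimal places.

0.9287

Sxx = Σx² − (Σx)²/n = 413 − 380.25 = 32.75
Sxy = Σxy − (Σx)(Σy)/n = -1250.6 − (-1146.6) = -104
Syy = Σy² − (Σy)²/n = 3813.06 − 3457.44 = 355.62
R² = Sxy²/(Sxx·Syy) = (-104)²/(32.75·355.62) = 0.928687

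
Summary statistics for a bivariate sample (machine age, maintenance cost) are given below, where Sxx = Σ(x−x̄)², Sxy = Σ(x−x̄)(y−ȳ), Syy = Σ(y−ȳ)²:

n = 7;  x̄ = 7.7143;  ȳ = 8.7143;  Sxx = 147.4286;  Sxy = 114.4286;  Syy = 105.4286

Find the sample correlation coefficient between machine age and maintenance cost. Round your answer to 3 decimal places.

0.918

r = Sxy/√(Sxx·Syy) = 114.4286/√(15543.190898) = 114.4286/124.672334 = 0.917835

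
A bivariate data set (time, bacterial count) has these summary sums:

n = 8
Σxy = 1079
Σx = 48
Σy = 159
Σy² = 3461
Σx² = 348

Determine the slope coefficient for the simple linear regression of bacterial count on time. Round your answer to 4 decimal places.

Sxx = Σx² − (Σx)²/n = 348 − 288 = 60
Sxy = Σxy − (Σx)(Σy)/n = 1079 − 954 = 125
b = Sxy/Sxx = 125/60 = 2.083333

2.0833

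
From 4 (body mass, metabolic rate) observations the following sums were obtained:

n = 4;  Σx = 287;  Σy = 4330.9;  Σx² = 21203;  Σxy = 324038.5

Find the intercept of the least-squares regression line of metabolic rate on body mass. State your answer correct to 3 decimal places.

Sxx = Σx² − (Σx)²/n = 21203 − 20592.25 = 610.75
Sxy = Σxy − (Σx)(Σy)/n = 324038.5 − 310742.075 = 13296.425
b = Sxy/Sxx = 13296.425/610.75 = 21.770651
a = ȳ − b·x̄ = 1082.725 − 21.770651·71.75 = -479.319198

-479.319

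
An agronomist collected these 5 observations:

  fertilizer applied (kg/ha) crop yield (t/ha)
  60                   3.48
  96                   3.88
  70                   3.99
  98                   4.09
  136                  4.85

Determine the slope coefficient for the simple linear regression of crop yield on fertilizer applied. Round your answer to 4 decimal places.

0.0155

n = 5, Σx = 460, Σy = 20.29, Σxy = 1921, Σx² = 45816
Sxx = Σx² − (Σx)²/n = 45816 − 42320 = 3496
Sxy = Σxy − (Σx)(Σy)/n = 1921 − 1866.68 = 54.32
b = Sxy/Sxx = 54.32/3496 = 0.015538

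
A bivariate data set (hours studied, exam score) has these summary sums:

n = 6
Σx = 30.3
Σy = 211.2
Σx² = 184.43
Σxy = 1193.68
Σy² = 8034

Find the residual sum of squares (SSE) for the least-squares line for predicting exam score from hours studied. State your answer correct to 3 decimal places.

85.372

Sxx = Σx² − (Σx)²/n = 184.43 − 153.015 = 31.415
Sxy = Σxy − (Σx)(Σy)/n = 1193.68 − 1066.56 = 127.12
Syy = Σy² − (Σy)²/n = 8034 − 7434.24 = 599.76
b = Sxy/Sxx = 127.12/31.415 = 4.046475
SSE = Syy − b·Sxy = 599.76 − 4.046475·127.12 = 85.372147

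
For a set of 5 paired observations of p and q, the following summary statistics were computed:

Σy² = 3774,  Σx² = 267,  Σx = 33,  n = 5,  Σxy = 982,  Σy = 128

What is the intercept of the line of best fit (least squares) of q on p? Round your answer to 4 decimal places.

Sxx = Σx² − (Σx)²/n = 267 − 217.8 = 49.2
Sxy = Σxy − (Σx)(Σy)/n = 982 − 844.8 = 137.2
b = Sxy/Sxx = 137.2/49.2 = 2.788618
a = ȳ − b·x̄ = 25.6 − 2.788618·6.6 = 7.195122

7.1951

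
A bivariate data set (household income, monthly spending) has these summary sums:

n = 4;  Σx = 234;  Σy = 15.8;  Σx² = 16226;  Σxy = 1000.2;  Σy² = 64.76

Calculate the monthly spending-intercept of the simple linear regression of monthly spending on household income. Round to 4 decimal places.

2.1998

Sxx = Σx² − (Σx)²/n = 16226 − 13689 = 2537
Sxy = Σxy − (Σx)(Σy)/n = 1000.2 − 924.3 = 75.9
b = Sxy/Sxx = 75.9/2537 = 0.029917
a = ȳ − b·x̄ = 3.95 − 0.029917·58.5 = 2.199842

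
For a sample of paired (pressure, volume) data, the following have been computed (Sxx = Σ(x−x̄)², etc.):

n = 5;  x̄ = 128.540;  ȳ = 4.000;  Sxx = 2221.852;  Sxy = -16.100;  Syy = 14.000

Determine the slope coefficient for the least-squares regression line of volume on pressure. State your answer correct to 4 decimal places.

-0.0072

b = Sxy/Sxx = -16.1/2221.852 = -0.007246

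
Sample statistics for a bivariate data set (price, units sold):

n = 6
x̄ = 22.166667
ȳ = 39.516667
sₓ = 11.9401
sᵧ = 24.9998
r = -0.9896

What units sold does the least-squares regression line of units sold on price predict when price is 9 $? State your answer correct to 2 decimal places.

b = r · sᵧ/sₓ = -0.9896 · 24.9998/11.9401 = -2.071993
a = ȳ − b·x̄ = 39.516667 − (-2.071993)·22.166667 = 85.445843
ŷ(9) = a + b·9 = 85.445843 + (-2.071993)·9 = 66.797907

66.80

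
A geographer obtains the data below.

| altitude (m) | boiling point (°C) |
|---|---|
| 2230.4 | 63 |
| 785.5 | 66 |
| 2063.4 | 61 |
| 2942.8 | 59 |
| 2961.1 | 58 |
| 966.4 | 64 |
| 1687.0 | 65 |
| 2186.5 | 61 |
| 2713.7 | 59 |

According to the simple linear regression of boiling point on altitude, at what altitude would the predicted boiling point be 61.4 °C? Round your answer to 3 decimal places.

n = 9, Σx = 18536.8, Σy = 556, Σxy = 1128584, Σx² = 43202346.92
Sxx = Σx² − (Σx)²/n = 43202346.92 − 38179217.137778 = 5023129.782222
Sxy = Σxy − (Σx)(Σy)/n = 1128584 − 1145162.311111 = -16578.311111
b = Sxy/Sxx = -16578.311111/5023129.782222 = -0.003300
a = ȳ − b·x̄ = 61.777778 − (-0.003300)·2059.644444 = 68.575417
Set a + b·x = 61.4: x = (61.4 − 68.575417) / (-0.003300) = 2174.108867

2174.109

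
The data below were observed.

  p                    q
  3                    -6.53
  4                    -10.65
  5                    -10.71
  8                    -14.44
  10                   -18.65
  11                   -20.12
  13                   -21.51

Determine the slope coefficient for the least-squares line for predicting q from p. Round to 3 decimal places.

n = 7, Σx = 54, Σy = -102.61, Σxy = -918.71, Σx² = 504
Sxx = Σx² − (Σx)²/n = 504 − 416.571429 = 87.428571
Sxy = Σxy − (Σx)(Σy)/n = -918.71 − (-791.562857) = -127.147143
b = Sxy/Sxx = -127.147143/87.428571 = -1.454297

-1.454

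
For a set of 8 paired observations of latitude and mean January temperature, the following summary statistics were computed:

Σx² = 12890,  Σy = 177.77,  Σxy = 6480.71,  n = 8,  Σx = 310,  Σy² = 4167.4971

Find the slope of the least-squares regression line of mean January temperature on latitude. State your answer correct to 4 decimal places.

-0.4648

Sxx = Σx² − (Σx)²/n = 12890 − 12012.5 = 877.5
Sxy = Σxy − (Σx)(Σy)/n = 6480.71 − 6888.5875 = -407.8775
b = Sxy/Sxx = -407.8775/877.5 = -0.464818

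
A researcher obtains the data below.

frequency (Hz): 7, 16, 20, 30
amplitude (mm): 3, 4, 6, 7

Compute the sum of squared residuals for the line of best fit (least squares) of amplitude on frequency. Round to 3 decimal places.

0.834

n = 4, Σx = 73, Σy = 20, Σxy = 415, Σx² = 1605, Σy² = 110
Sxx = Σx² − (Σx)²/n = 1605 − 1332.25 = 272.75
Sxy = Σxy − (Σx)(Σy)/n = 415 − 365 = 50
Syy = Σy² − (Σy)²/n = 110 − 100 = 10
b = Sxy/Sxx = 50/272.75 = 0.183318
SSE = Syy − b·Sxy = 10 − 0.183318·50 = 0.834097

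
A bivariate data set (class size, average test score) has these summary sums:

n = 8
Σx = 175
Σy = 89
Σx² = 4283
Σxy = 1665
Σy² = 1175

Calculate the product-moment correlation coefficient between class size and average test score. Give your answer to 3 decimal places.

-0.972

Sxx = Σx² − (Σx)²/n = 4283 − 3828.125 = 454.875
Sxy = Σxy − (Σx)(Σy)/n = 1665 − 1946.875 = -281.875
Syy = Σy² − (Σy)²/n = 1175 − 990.125 = 184.875
r = Sxy/√(Sxx·Syy) = -281.875/√(84095.015625) = -281.875/289.991406 = -0.972012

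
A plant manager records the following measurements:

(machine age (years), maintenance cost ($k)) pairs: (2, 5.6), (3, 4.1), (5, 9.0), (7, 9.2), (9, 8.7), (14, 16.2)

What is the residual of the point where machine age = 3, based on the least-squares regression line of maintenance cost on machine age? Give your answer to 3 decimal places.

n = 6, Σx = 40, Σy = 52.8, Σxy = 438, Σx² = 364
Sxx = Σx² − (Σx)²/n = 364 − 266.666667 = 97.333333
Sxy = Σxy − (Σx)(Σy)/n = 438 − 352 = 86
b = Sxy/Sxx = 86/97.333333 = 0.883562
a = ȳ − b·x̄ = 8.8 − 0.883562·6.666667 = 2.909589
ŷ(3) = 2.909589 + 0.883562·3 = 5.560274
residual = y − ŷ = 4.1 − 5.560274 = -1.460274

-1.460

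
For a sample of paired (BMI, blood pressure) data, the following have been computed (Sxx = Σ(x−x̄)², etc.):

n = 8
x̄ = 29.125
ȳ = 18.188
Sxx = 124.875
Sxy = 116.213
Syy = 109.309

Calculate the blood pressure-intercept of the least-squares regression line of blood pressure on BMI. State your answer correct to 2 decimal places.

-8.92

b = Sxy/Sxx = 116.213/124.875 = 0.930635
a = ȳ − b·x̄ = 18.188 − 0.930635·29.125 = -8.916734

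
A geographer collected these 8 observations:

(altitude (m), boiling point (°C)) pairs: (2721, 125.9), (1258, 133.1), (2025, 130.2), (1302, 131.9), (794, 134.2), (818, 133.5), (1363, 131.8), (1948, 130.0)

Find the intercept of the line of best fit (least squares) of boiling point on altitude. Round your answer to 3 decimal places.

n = 8, Σx = 12229, Σy = 1050.6, Σxy = 1594043.7, Σx² = 21734267
Sxx = Σx² − (Σx)²/n = 21734267 − 18693555.125 = 3040711.875
Sxy = Σxy − (Σx)(Σy)/n = 1594043.7 − 1605973.425 = -11929.725
b = Sxy/Sxx = -11929.725/3040711.875 = -0.003923
a = ȳ − b·x̄ = 131.325 − (-0.003923)·1528.625 = 137.322305

137.322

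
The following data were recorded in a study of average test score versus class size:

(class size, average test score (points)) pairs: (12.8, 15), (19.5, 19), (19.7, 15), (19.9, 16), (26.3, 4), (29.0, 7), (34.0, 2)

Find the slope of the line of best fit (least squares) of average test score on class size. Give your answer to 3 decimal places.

-0.800

n = 7, Σx = 161.2, Σy = 78, Σxy = 1552.6, Σx² = 4016.88
Sxx = Σx² − (Σx)²/n = 4016.88 − 3712.205714 = 304.674286
Sxy = Σxy − (Σx)(Σy)/n = 1552.6 − 1796.228571 = -243.628571
b = Sxy/Sxx = -243.628571/304.674286 = -0.799636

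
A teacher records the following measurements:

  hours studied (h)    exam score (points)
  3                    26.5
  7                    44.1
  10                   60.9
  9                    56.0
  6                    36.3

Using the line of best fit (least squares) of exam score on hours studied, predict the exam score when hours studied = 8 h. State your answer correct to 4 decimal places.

49.8400

n = 5, Σx = 35, Σy = 223.8, Σxy = 1719, Σx² = 275
Sxx = Σx² − (Σx)²/n = 275 − 245 = 30
Sxy = Σxy − (Σx)(Σy)/n = 1719 − 1566.6 = 152.4
b = Sxy/Sxx = 152.4/30 = 5.08
a = ȳ − b·x̄ = 44.76 − 5.08·7 = 9.2
ŷ(8) = a + b·8 = 9.2 + 5.08·8 = 49.84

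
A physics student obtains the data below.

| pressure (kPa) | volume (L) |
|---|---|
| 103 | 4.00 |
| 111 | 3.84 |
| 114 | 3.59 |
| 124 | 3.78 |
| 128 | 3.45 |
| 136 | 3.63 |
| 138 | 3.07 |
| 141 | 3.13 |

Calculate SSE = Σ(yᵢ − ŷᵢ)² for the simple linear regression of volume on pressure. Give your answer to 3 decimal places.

n = 8, Σx = 995, Σy = 28.49, Σxy = 3516.49, Σx² = 125107, Σy² = 102.2233
Sxx = Σx² − (Σx)²/n = 125107 − 123753.125 = 1353.875
Sxy = Σxy − (Σx)(Σy)/n = 3516.49 − 3543.44375 = -26.95375
Syy = Σy² − (Σy)²/n = 102.2233 − 101.460013 = 0.763288
b = Sxy/Sxx = -26.95375/1353.875 = -0.019909
SSE = Syy − b·Sxy = 0.763288 − (-0.019909)·(-26.95375) = 0.226676

0.227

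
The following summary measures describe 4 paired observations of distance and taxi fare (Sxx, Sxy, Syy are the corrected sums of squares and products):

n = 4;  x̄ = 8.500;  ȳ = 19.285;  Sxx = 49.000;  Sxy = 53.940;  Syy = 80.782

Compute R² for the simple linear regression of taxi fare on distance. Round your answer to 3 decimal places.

0.735

R² = Sxy²/(Sxx·Syy) = (53.94)²/(49·80.782) = 0.735040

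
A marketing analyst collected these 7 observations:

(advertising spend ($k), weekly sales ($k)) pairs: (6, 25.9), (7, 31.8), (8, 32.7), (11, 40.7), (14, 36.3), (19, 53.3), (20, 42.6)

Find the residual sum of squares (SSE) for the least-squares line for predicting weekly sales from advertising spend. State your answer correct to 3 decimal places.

n = 7, Σx = 85, Σy = 263.3, Σxy = 3460.2, Σx² = 1227, Σy² = 10381.17
Sxx = Σx² − (Σx)²/n = 1227 − 1032.142857 = 194.857143
Sxy = Σxy − (Σx)(Σy)/n = 3460.2 − 3197.214286 = 262.985714
Syy = Σy² − (Σy)²/n = 10381.17 − 9903.841429 = 477.328571
b = Sxy/Sxx = 262.985714/194.857143 = 1.349633
SSE = Syy − b·Sxy = 477.328571 − 1.349633·262.985714 = 122.394260

122.394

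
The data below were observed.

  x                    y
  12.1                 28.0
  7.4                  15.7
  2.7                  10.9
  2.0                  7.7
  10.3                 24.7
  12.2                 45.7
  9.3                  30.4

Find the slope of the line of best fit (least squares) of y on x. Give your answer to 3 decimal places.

n = 7, Σx = 56, Σy = 163.1, Σxy = 1594.48, Σx² = 553.88
Sxx = Σx² − (Σx)²/n = 553.88 − 448 = 105.88
Sxy = Σxy − (Σx)(Σy)/n = 1594.48 − 1304.8 = 289.68
b = Sxy/Sxx = 289.68/105.88 = 2.735927

2.736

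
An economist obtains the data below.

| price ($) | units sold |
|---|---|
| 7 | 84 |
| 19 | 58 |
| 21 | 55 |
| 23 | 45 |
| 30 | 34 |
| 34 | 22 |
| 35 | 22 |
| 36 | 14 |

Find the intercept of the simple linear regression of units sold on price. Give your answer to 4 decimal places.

n = 8, Σx = 205, Σy = 334, Σxy = 6922, Σx² = 5957
Sxx = Σx² − (Σx)²/n = 5957 − 5253.125 = 703.875
Sxy = Σxy − (Σx)(Σy)/n = 6922 − 8558.75 = -1636.75
b = Sxy/Sxx = -1636.75/703.875 = -2.325342
a = ȳ − b·x̄ = 41.75 − (-2.325342)·25.625 = 101.336885

101.3369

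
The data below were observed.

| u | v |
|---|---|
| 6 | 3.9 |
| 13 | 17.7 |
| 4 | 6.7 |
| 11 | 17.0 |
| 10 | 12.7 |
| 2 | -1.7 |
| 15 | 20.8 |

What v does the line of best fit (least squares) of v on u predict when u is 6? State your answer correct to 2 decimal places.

n = 7, Σx = 61, Σy = 77.1, Σxy = 902.9, Σx² = 671
Sxx = Σx² − (Σx)²/n = 671 − 531.571429 = 139.428571
Sxy = Σxy − (Σx)(Σy)/n = 902.9 − 671.871429 = 231.028571
b = Sxy/Sxx = 231.028571/139.428571 = 1.656967
a = ȳ − b·x̄ = 11.014286 − 1.656967·8.714286 = -3.425
ŷ(6) = a + b·6 = -3.425 + 1.656967·6 = 6.516803

6.52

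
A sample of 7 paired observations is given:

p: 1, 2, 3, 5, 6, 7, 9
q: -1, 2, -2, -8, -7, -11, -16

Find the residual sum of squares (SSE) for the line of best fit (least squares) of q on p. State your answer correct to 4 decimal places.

19.0318

n = 7, Σx = 33, Σy = -43, Σxy = -306, Σx² = 205, Σy² = 499
Sxx = Σx² − (Σx)²/n = 205 − 155.571429 = 49.428571
Sxy = Σxy − (Σx)(Σy)/n = -306 − (-202.714286) = -103.285714
Syy = Σy² − (Σy)²/n = 499 − 264.142857 = 234.857143
b = Sxy/Sxx = -103.285714/49.428571 = -2.089595
SSE = Syy − b·Sxy = 234.857143 − (-2.089595)·(-103.285714) = 19.031792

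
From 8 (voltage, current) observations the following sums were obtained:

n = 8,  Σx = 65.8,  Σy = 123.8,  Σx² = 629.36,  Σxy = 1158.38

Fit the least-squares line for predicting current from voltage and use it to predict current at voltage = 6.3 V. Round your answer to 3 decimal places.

Sxx = Σx² − (Σx)²/n = 629.36 − 541.205 = 88.155
Sxy = Σxy − (Σx)(Σy)/n = 1158.38 − 1018.255 = 140.125
b = Sxy/Sxx = 140.125/88.155 = 1.589530
a = ȳ − b·x̄ = 15.475 − 1.589530·8.225 = 2.401117
ŷ(6.3) = a + b·6.3 = 2.401117 + 1.589530·6.3 = 12.415155

12.415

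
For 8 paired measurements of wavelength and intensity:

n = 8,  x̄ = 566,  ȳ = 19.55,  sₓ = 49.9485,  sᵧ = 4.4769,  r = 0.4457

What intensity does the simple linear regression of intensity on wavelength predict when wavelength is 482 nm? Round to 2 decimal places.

16.19

b = r · sᵧ/sₓ = 0.4457 · 4.4769/49.9485 = 0.039948
a = ȳ − b·x̄ = 19.55 − 0.039948·566 = -3.060700
ŷ(482) = a + b·482 = -3.060700 + 0.039948·482 = 16.194348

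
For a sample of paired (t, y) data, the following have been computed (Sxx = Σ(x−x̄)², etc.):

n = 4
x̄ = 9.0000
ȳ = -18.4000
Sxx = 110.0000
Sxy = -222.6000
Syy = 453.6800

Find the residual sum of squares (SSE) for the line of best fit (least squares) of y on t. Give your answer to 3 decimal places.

b = Sxy/Sxx = -222.6/110 = -2.023636
SSE = Syy − b·Sxy = 453.68 − (-2.023636)·(-222.6) = 3.218545

3.219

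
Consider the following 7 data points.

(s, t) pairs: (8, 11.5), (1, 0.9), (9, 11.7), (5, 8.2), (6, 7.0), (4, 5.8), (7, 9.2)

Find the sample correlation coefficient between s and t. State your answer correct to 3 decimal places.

0.973

n = 7, Σx = 40, Σy = 54.3, Σxy = 368.8, Σx² = 272, Σy² = 504.47
Sxx = Σx² − (Σx)²/n = 272 − 228.571429 = 43.428571
Sxy = Σxy − (Σx)(Σy)/n = 368.8 − 310.285714 = 58.514286
Syy = Σy² − (Σy)²/n = 504.47 − 421.212857 = 83.257143
r = Sxy/√(Sxx·Syy) = 58.514286/√(3615.738776) = 58.514286/60.131013 = 0.973113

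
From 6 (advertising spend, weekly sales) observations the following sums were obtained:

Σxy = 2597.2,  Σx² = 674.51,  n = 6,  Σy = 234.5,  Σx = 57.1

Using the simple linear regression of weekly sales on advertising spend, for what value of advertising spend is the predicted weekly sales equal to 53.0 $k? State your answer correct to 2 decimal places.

14.51

Sxx = Σx² − (Σx)²/n = 674.51 − 543.401667 = 131.108333
Sxy = Σxy − (Σx)(Σy)/n = 2597.2 − 2231.658333 = 365.541667
b = Sxy/Sxx = 365.541667/131.108333 = 2.788089
a = ȳ − b·x̄ = 39.083333 − 2.788089·9.516667 = 12.550022
Set a + b·x = 53.0: x = (53.0 − 12.550022) / 2.788089 = 14.508139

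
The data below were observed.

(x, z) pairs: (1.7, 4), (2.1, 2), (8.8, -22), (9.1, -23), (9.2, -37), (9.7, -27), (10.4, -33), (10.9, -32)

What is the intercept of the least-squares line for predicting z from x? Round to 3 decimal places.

n = 8, Σx = 61.9, Σy = -168, Σxy = -1686.2, Σx² = 573.25
Sxx = Σx² − (Σx)²/n = 573.25 − 478.95125 = 94.29875
Sxy = Σxy − (Σx)(Σy)/n = -1686.2 − (-1299.9) = -386.3
b = Sxy/Sxx = -386.3/94.29875 = -4.096555
a = ȳ − b·x̄ = -21 − (-4.096555)·7.7375 = 10.697093

10.697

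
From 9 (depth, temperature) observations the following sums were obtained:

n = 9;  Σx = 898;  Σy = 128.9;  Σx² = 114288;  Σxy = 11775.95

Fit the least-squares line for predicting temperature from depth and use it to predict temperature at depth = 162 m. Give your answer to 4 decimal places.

Sxx = Σx² − (Σx)²/n = 114288 − 89600.444444 = 24687.555556
Sxy = Σxy − (Σx)(Σy)/n = 11775.95 − 12861.355556 = -1085.405556
b = Sxy/Sxx = -1085.405556/24687.555556 = -0.043966
a = ȳ − b·x̄ = 14.322222 − (-0.043966)·99.777778 = 18.709022
ŷ(162) = a + b·162 = 18.709022 + (-0.043966)·162 = 11.586579

11.5866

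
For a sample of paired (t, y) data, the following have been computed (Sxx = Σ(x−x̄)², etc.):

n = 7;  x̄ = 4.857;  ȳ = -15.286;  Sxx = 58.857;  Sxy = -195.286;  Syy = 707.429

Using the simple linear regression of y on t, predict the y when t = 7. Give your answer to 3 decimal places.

b = Sxy/Sxx = -195.286/58.857 = -3.317974
a = ȳ − b·x̄ = -15.286 − (-3.317974)·4.857 = 0.829400
ŷ(7) = a + b·7 = 0.829400 + (-3.317974)·7 = -22.396418

-22.396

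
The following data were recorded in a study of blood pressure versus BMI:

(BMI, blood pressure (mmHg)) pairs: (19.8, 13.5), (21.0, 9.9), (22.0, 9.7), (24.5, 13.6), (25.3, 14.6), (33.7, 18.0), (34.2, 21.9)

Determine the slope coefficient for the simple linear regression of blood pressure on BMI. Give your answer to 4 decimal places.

0.6586

n = 7, Σx = 180.5, Σy = 101.2, Σxy = 2746.76, Σx² = 4862.71
Sxx = Σx² − (Σx)²/n = 4862.71 − 4654.321429 = 208.388571
Sxy = Σxy − (Σx)(Σy)/n = 2746.76 − 2609.514286 = 137.245714
b = Sxy/Sxx = 137.245714/208.388571 = 0.658605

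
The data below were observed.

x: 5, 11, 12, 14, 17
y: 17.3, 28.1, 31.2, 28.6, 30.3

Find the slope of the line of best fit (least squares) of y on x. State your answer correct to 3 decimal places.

n = 5, Σx = 59, Σy = 135.5, Σxy = 1685.5, Σx² = 775
Sxx = Σx² − (Σx)²/n = 775 − 696.2 = 78.8
Sxy = Σxy − (Σx)(Σy)/n = 1685.5 − 1598.9 = 86.6
b = Sxy/Sxx = 86.6/78.8 = 1.098985

1.099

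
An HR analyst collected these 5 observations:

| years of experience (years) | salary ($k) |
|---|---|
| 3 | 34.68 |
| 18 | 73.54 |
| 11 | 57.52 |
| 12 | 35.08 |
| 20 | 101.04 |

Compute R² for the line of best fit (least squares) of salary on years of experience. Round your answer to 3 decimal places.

0.727

n = 5, Σx = 64, Σy = 301.86, Σxy = 4502.24, Σx² = 998, Σy² = 21359.0724
Sxx = Σx² − (Σx)²/n = 998 − 819.2 = 178.8
Sxy = Σxy − (Σx)(Σy)/n = 4502.24 − 3863.808 = 638.432
Syy = Σy² − (Σy)²/n = 21359.0724 − 18223.89192 = 3135.18048
R² = Sxy²/(Sxx·Syy) = (638.432)²/(178.8·3135.18048) = 0.727109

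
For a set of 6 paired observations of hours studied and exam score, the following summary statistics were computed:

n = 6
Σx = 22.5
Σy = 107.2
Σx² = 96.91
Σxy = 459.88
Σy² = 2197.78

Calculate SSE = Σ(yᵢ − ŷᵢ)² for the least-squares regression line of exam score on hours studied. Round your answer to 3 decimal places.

Sxx = Σx² − (Σx)²/n = 96.91 − 84.375 = 12.535
Sxy = Σxy − (Σx)(Σy)/n = 459.88 − 402 = 57.88
Syy = Σy² − (Σy)²/n = 2197.78 − 1915.306667 = 282.473333
b = Sxy/Sxx = 57.88/12.535 = 4.617471
SSE = Syy − b·Sxy = 282.473333 − 4.617471·57.88 = 15.214107

15.214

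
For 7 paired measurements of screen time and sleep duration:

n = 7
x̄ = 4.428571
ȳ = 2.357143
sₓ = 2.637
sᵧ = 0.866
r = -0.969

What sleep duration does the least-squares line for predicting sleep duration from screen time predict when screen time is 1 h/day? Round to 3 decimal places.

3.448

b = r · sᵧ/sₓ = -0.969 · 0.866/2.637 = -0.318223
a = ȳ − b·x̄ = 2.357143 − (-0.318223)·4.428571 = 3.766416
ŷ(1) = a + b·1 = 3.766416 + (-0.318223)·1 = 3.448193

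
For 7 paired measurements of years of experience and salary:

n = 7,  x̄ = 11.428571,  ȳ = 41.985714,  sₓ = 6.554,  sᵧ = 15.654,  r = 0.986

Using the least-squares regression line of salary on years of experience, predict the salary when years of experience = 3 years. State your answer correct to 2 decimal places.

b = r · sᵧ/sₓ = 0.986 · 15.654/6.554 = 2.355027
a = ȳ − b·x̄ = 41.985714 − 2.355027·11.428571 = 15.071126
ŷ(3) = a + b·3 = 15.071126 + 2.355027·3 = 22.136206

22.14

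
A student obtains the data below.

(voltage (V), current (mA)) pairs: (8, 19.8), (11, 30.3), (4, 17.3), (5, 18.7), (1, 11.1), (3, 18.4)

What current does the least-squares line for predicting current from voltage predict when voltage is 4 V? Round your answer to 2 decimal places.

17.14

n = 6, Σx = 32, Σy = 115.6, Σxy = 720.7, Σx² = 236
Sxx = Σx² − (Σx)²/n = 236 − 170.666667 = 65.333333
Sxy = Σxy − (Σx)(Σy)/n = 720.7 − 616.533333 = 104.166667
b = Sxy/Sxx = 104.166667/65.333333 = 1.594388
a = ȳ − b·x̄ = 19.266667 − 1.594388·5.333333 = 10.763265
ŷ(4) = a + b·4 = 10.763265 + 1.594388·4 = 17.140816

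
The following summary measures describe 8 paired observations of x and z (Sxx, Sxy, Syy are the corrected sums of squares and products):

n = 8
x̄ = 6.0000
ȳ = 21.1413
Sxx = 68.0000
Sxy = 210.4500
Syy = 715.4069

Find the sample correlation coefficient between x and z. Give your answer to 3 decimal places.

0.954

r = Sxy/√(Sxx·Syy) = 210.45/√(48647.6692) = 210.45/220.562166 = 0.954153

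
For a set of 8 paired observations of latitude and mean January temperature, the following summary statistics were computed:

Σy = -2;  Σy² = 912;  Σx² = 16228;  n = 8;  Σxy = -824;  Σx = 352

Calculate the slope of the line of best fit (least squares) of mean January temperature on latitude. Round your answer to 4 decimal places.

Sxx = Σx² − (Σx)²/n = 16228 − 15488 = 740
Sxy = Σxy − (Σx)(Σy)/n = -824 − (-88) = -736
b = Sxy/Sxx = -736/740 = -0.994595

-0.9946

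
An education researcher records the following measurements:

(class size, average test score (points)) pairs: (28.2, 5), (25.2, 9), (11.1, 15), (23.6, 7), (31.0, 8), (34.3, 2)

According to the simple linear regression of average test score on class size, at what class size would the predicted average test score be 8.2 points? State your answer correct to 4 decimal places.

24.4797

n = 6, Σx = 153.4, Σy = 46, Σxy = 1016.1, Σx² = 4247.94
Sxx = Σx² − (Σx)²/n = 4247.94 − 3921.926667 = 326.013333
Sxy = Σxy − (Σx)(Σy)/n = 1016.1 − 1176.066667 = -159.966667
b = Sxy/Sxx = -159.966667/326.013333 = -0.490675
a = ȳ − b·x̄ = 7.666667 − (-0.490675)·25.566667 = 20.211597
Set a + b·x = 8.2: x = (8.2 − 20.211597) / (-0.490675) = 24.479729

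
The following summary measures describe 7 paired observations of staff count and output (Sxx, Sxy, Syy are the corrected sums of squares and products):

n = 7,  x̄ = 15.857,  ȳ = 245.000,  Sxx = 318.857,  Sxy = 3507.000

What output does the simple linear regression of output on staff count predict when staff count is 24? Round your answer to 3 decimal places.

334.562

b = Sxy/Sxx = 3507/318.857 = 10.998661
a = ȳ − b·x̄ = 245 − 10.998661·15.857 = 70.594235
ŷ(24) = a + b·24 = 70.594235 + 10.998661·24 = 334.562095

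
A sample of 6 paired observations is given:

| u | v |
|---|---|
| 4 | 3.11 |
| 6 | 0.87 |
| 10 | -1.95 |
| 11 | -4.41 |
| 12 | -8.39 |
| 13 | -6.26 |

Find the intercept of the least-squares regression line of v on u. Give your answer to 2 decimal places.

n = 6, Σx = 56, Σy = -17.03, Σxy = -232.41, Σx² = 586
Sxx = Σx² − (Σx)²/n = 586 − 522.666667 = 63.333333
Sxy = Σxy − (Σx)(Σy)/n = -232.41 − (-158.946667) = -73.463333
b = Sxy/Sxx = -73.463333/63.333333 = -1.159947
a = ȳ − b·x̄ = -2.838333 − (-1.159947)·9.333333 = 7.987842

7.99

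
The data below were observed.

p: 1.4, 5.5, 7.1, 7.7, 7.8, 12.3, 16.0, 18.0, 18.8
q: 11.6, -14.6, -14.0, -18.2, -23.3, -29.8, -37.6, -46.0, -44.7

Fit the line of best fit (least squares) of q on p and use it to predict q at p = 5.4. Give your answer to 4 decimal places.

n = 9, Σx = 94.6, Σy = -216.6, Σxy = -3121.84, Σx² = 1287.48
Sxx = Σx² − (Σx)²/n = 1287.48 − 994.351111 = 293.128889
Sxy = Σxy − (Σx)(Σy)/n = -3121.84 − (-2276.706667) = -845.133333
b = Sxy/Sxx = -845.133333/293.128889 = -2.883146
a = ȳ − b·x̄ = -24.066667 − (-2.883146)·10.511111 = 6.238399
ŷ(5.4) = a + b·5.4 = 6.238399 + (-2.883146)·5.4 = -9.330588

-9.3306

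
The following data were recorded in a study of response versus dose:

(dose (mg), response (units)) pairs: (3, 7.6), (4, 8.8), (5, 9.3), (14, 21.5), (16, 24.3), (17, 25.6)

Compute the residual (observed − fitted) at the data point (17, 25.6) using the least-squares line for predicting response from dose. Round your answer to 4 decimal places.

n = 6, Σx = 59, Σy = 97.1, Σxy = 1229.5, Σx² = 791
Sxx = Σx² − (Σx)²/n = 791 − 580.166667 = 210.833333
Sxy = Σxy − (Σx)(Σy)/n = 1229.5 − 954.816667 = 274.683333
b = Sxy/Sxx = 274.683333/210.833333 = 1.302846
a = ȳ − b·x̄ = 16.183333 − 1.302846·9.833333 = 3.372016
ŷ(17) = 3.372016 + 1.302846·17 = 25.520395
residual = y − ŷ = 25.6 − 25.520395 = 0.079605

0.0796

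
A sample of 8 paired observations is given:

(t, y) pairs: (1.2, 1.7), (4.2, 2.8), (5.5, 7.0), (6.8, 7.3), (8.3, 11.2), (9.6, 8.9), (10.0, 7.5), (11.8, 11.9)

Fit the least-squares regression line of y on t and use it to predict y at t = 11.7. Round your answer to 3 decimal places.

11.459

n = 8, Σx = 57.4, Σy = 58.3, Σxy = 495.76, Σx² = 495.86
Sxx = Σx² − (Σx)²/n = 495.86 − 411.845 = 84.015
Sxy = Σxy − (Σx)(Σy)/n = 495.76 − 418.3025 = 77.4575
b = Sxy/Sxx = 77.4575/84.015 = 0.921948
a = ȳ − b·x̄ = 7.2875 − 0.921948·7.175 = 0.672520
ŷ(11.7) = a + b·11.7 = 0.672520 + 0.921948·11.7 = 11.459317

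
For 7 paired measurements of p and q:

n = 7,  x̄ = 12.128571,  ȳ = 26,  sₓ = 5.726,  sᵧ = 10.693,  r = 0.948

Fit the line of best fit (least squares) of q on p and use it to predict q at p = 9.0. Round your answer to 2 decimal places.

b = r · sᵧ/sₓ = 0.948 · 10.693/5.726 = 1.770340
a = ȳ − b·x̄ = 26 − 1.770340·12.128571 = 4.528312
ŷ(9.0) = a + b·9.0 = 4.528312 + 1.770340·9 = 20.461367

20.46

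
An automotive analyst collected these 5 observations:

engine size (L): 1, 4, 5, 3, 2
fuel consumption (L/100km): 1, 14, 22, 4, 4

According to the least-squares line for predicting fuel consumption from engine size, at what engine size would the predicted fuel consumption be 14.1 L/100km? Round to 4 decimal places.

3.9808

n = 5, Σx = 15, Σy = 45, Σxy = 187, Σx² = 55
Sxx = Σx² − (Σx)²/n = 55 − 45 = 10
Sxy = Σxy − (Σx)(Σy)/n = 187 − 135 = 52
b = Sxy/Sxx = 52/10 = 5.2
a = ȳ − b·x̄ = 9 − 5.2·3 = -6.6
Set a + b·x = 14.1: x = (14.1 − (-6.6)) / 5.2 = 3.980769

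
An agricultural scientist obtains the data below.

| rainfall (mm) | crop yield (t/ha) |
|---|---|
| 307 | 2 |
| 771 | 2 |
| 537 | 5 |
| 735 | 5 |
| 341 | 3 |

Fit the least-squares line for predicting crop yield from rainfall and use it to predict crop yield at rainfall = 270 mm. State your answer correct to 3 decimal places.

2.836

n = 5, Σx = 2691, Σy = 17, Σxy = 9539, Σx² = 1633565
Sxx = Σx² − (Σx)²/n = 1633565 − 1448296.2 = 185268.8
Sxy = Σxy − (Σx)(Σy)/n = 9539 − 9149.4 = 389.6
b = Sxy/Sxx = 389.6/185268.8 = 0.002103
a = ȳ − b·x̄ = 3.4 − 0.002103·538.2 = 2.268224
ŷ(270) = a + b·270 = 2.268224 + 0.002103·270 = 2.836005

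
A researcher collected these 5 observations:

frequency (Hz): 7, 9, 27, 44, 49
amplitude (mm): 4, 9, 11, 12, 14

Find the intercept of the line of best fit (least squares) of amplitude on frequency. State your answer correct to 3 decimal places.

5.275

n = 5, Σx = 136, Σy = 50, Σxy = 1620, Σx² = 5196
Sxx = Σx² − (Σx)²/n = 5196 − 3699.2 = 1496.8
Sxy = Σxy − (Σx)(Σy)/n = 1620 − 1360 = 260
b = Sxy/Sxx = 260/1496.8 = 0.173704
a = ȳ − b·x̄ = 10 − 0.173704·27.2 = 5.275254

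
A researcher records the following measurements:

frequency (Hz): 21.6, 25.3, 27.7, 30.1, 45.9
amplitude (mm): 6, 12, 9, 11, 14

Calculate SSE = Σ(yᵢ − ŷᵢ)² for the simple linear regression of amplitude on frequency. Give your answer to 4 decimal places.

n = 5, Σx = 150.6, Σy = 52, Σxy = 1656.2, Σx² = 4886.76, Σy² = 578
Sxx = Σx² − (Σx)²/n = 4886.76 − 4536.072 = 350.688
Sxy = Σxy − (Σx)(Σy)/n = 1656.2 − 1566.24 = 89.96
Syy = Σy² − (Σy)²/n = 578 − 540.8 = 37.2
b = Sxy/Sxx = 89.96/350.688 = 0.256524
SSE = Syy − b·Sxy = 37.2 − 0.256524·89.96 = 14.123072

14.1231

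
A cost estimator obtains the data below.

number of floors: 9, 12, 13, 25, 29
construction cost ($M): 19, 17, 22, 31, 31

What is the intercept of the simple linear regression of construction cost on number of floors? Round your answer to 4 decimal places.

11.3882

n = 5, Σx = 88, Σy = 120, Σxy = 2335, Σx² = 1860
Sxx = Σx² − (Σx)²/n = 1860 − 1548.8 = 311.2
Sxy = Σxy − (Σx)(Σy)/n = 2335 − 2112 = 223
b = Sxy/Sxx = 223/311.2 = 0.716581
a = ȳ − b·x̄ = 24 − 0.716581·17.6 = 11.388175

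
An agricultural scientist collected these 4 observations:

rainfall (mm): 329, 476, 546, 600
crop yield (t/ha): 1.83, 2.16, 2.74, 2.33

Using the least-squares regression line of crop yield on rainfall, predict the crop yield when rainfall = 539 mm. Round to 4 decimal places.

n = 4, Σx = 1951, Σy = 9.06, Σxy = 4524.27, Σx² = 992933
Sxx = Σx² − (Σx)²/n = 992933 − 951600.25 = 41332.75
Sxy = Σxy − (Σx)(Σy)/n = 4524.27 − 4419.015 = 105.255
b = Sxy/Sxx = 105.255/41332.75 = 0.002547
a = ȳ − b·x̄ = 2.265 − 0.002547·487.75 = 1.022931
ŷ(539) = a + b·539 = 1.022931 + 0.002547·539 = 2.395510

2.3955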